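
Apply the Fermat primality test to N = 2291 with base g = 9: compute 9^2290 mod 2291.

9^1 ≡ 9 (mod 2291)
9^2 ≡ 9^2 = 81 ≡ 81 (mod 2291)
9^4 ≡ 81^2 = 6561 ≡ 1979 (mod 2291)
9^8 ≡ 1979^2 = 3916441 ≡ 1122 (mod 2291)
9^16 ≡ 1122^2 = 1258884 ≡ 1125 (mod 2291)
9^32 ≡ 1125^2 = 1265625 ≡ 993 (mod 2291)
9^64 ≡ 993^2 = 986049 ≡ 919 (mod 2291)
9^128 ≡ 919^2 = 844561 ≡ 1473 (mod 2291)
9^256 ≡ 1473^2 = 2169729 ≡ 152 (mod 2291)
9^512 ≡ 152^2 = 23104 ≡ 194 (mod 2291)
9^1024 ≡ 194^2 = 37636 ≡ 980 (mod 2291)
9^2048 ≡ 980^2 = 960400 ≡ 471 (mod 2291)
2290 = 2048 + 128 + 64 + 32 + 16 + 2 in binary powers of 2.
So 9^2290 ≡ 471 · 1473 · 919 · 993 · 1125 · 81 ≡ 426 (mod 2291).
Since 426 ≠ 1, base 9 is a Fermat witness: 2291 is composite.

426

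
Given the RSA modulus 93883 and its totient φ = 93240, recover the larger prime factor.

421

φ(n) = (p−1)(q−1) = n − (p+q) + 1, so p + q = 93883 − 93240 + 1 = 644.
p and q are the roots of t² − 644t + 93883 = 0.
Discriminant: 644² − 4·93883 = 414736 − 375532 = 39204; √39204 = 198.
q = (644 − 198)/2 = 223, p = (644 + 198)/2 = 421.
Check: 223 · 421 = 93883.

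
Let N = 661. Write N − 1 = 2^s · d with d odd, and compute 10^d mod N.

106

661 − 1 = 660 = 2^2 · 165, so d = 165.
10^1 ≡ 10 (mod 661)
10^2 ≡ 10^2 = 100 ≡ 100 (mod 661)
10^4 ≡ 100^2 = 10000 ≡ 85 (mod 661)
10^8 ≡ 85^2 = 7225 ≡ 615 (mod 661)
10^16 ≡ 615^2 = 378225 ≡ 133 (mod 661)
10^32 ≡ 133^2 = 17689 ≡ 503 (mod 661)
10^64 ≡ 503^2 = 253009 ≡ 507 (mod 661)
10^128 ≡ 507^2 = 257049 ≡ 581 (mod 661)
165 = 128 + 32 + 4 + 1 in binary powers of 2.
So 10^165 ≡ 581 · 503 · 85 · 10 ≡ 106 (mod 661).
Squaring chain: 106 → 660; reaches −1, so base 10 does not prove 661 composite.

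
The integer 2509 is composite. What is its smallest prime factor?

13

2509 is odd.
Digit sum 16, not divisible by 3.
Ends in 9: not divisible by 5.
7: 2509 = 7·358 + 3
11: 2509 = 11·228 + 1
13: 2509 = 13·193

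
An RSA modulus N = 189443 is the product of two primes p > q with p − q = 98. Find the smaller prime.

389

Since p = q + 98, we have 189443 = q(q + 98), so q² + 98q − 189443 = 0.
Discriminant: 98² + 4·189443 = 9604 + 757772 = 767376; √767376 = 876.
q = (−98 + 876)/2 = 389, and p = q + 98 = 487.
Check: 389 · 487 = 189443.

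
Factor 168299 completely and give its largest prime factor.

89

168299 = 31 · 5429
5429 = 61 · 89
89 is prime.
So 168299 = 31 · 61 · 89; the largest prime factor is 89.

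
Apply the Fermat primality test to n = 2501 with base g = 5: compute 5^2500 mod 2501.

1477

5^1 ≡ 5 (mod 2501)
5^2 ≡ 5^2 = 25 ≡ 25 (mod 2501)
5^4 ≡ 25^2 = 625 ≡ 625 (mod 2501)
5^8 ≡ 625^2 = 390625 ≡ 469 (mod 2501)
5^16 ≡ 469^2 = 219961 ≡ 2374 (mod 2501)
5^32 ≡ 2374^2 = 5635876 ≡ 1123 (mod 2501)
5^64 ≡ 1123^2 = 1261129 ≡ 625 (mod 2501)
5^128 ≡ 625^2 = 390625 ≡ 469 (mod 2501)
5^256 ≡ 469^2 = 219961 ≡ 2374 (mod 2501)
5^512 ≡ 2374^2 = 5635876 ≡ 1123 (mod 2501)
5^1024 ≡ 1123^2 = 1261129 ≡ 625 (mod 2501)
5^2048 ≡ 625^2 = 390625 ≡ 469 (mod 2501)
2500 = 2048 + 256 + 128 + 64 + 4 in binary powers of 2.
So 5^2500 ≡ 469 · 2374 · 469 · 625 · 625 ≡ 1477 (mod 2501).
Since 1477 ≠ 1, base 5 is a Fermat witness: 2501 is composite.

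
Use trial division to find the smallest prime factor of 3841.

3841 is odd.
Digit sum 16, not divisible by 3.
Ends in 1: not divisible by 5.
7: 3841 = 7·548 + 5
11: 3841 = 11·349 + 2
13: 3841 = 13·295 + 6
17: 3841 = 17·225 + 16
19: 3841 = 19·202 + 3
23: 3841 = 23·167

23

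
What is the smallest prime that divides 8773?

31

8773 is odd.
Digit sum 25, not divisible by 3.
Ends in 3: not divisible by 5.
7: 8773 = 7·1253 + 2
11: 8773 = 11·797 + 6
13: 8773 = 13·674 + 11
17: 8773 = 17·516 + 1
19: 8773 = 19·461 + 14
23: 8773 = 23·381 + 10
29: 8773 = 29·302 + 15
31: 8773 = 31·283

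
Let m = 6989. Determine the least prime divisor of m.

29

6989 is odd.
Digit sum 32, not divisible by 3.
Ends in 9: not divisible by 5.
7: 6989 = 7·998 + 3
11: 6989 = 11·635 + 4
13: 6989 = 13·537 + 8
17: 6989 = 17·411 + 2
19: 6989 = 19·367 + 16
23: 6989 = 23·303 + 20
29: 6989 = 29·241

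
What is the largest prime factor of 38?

38 = 2 · 19
19 is prime.
So 38 = 2 · 19; the largest prime factor is 19.

19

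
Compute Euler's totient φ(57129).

Factor: 57129 = 3 · 137 · 139.
φ(57129) = (3−1) · (137−1) · (139−1) = 2 · 136 · 138 = 37536.

37536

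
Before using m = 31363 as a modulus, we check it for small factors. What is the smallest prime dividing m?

31363 is odd.
Digit sum 16, not divisible by 3.
Ends in 3: not divisible by 5.
7: 31363 = 7·4480 + 3
11: 31363 = 11·2851 + 2
13: 31363 = 13·2412 + 7
17: 31363 = 17·1844 + 15
19: 31363 = 19·1650 + 13
23: 31363 = 23·1363 + 14
29: 31363 = 29·1081 + 14
31: 31363 = 31·1011 + 22
37: 31363 = 37·847 + 24
41: 31363 = 41·764 + 39
43: 31363 = 43·729 + 16
47: 31363 = 47·667 + 14
53: 31363 = 53·591 + 40
59: 31363 = 59·531 + 34
61: 31363 = 61·514 + 9
67: 31363 = 67·468 + 7
71: 31363 = 71·441 + 52
73: 31363 = 73·429 + 46
79: 31363 = 79·397

79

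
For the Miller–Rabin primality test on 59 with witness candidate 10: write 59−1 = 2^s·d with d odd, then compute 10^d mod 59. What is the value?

58

59 − 1 = 58 = 2^1 · 29, so d = 29.
10^1 ≡ 10 (mod 59)
10^2 ≡ 10^2 = 100 ≡ 41 (mod 59)
10^4 ≡ 41^2 = 1681 ≡ 29 (mod 59)
10^8 ≡ 29^2 = 841 ≡ 15 (mod 59)
10^16 ≡ 15^2 = 225 ≡ 48 (mod 59)
29 = 16 + 8 + 4 + 1 in binary powers of 2.
So 10^29 ≡ 48 · 15 · 29 · 10 ≡ 58 (mod 59).
Since 10^d ≡ 58 (mod 59), base 10 does not prove 59 composite.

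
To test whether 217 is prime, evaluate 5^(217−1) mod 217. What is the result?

5^1 ≡ 5 (mod 217)
5^2 ≡ 5^2 = 25 ≡ 25 (mod 217)
5^4 ≡ 25^2 = 625 ≡ 191 (mod 217)
5^8 ≡ 191^2 = 36481 ≡ 25 (mod 217)
5^16 ≡ 25^2 = 625 ≡ 191 (mod 217)
5^32 ≡ 191^2 = 36481 ≡ 25 (mod 217)
5^64 ≡ 25^2 = 625 ≡ 191 (mod 217)
5^128 ≡ 191^2 = 36481 ≡ 25 (mod 217)
216 = 128 + 64 + 16 + 8 in binary powers of 2.
So 5^216 ≡ 25 · 191 · 191 · 25 ≡ 1 (mod 217).
Since the result is 1, base 5 gives no evidence that 217 is composite.

1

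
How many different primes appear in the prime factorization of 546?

546 = 2 · 273
273 = 3 · 91
91 = 7 · 13
546 = 2 · 3 · 7 · 13, which has 4 distinct prime factors.

4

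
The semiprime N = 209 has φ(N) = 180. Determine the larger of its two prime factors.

φ(n) = (p−1)(q−1) = n − (p+q) + 1, so p + q = 209 − 180 + 1 = 30.
p and q are the roots of t² − 30t + 209 = 0.
Discriminant: 30² − 4·209 = 900 − 836 = 64; √64 = 8.
q = (30 − 8)/2 = 11, p = (30 + 8)/2 = 19.
Check: 11 · 19 = 209.

19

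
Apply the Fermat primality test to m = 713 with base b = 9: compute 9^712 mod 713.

289

9^1 ≡ 9 (mod 713)
9^2 ≡ 9^2 = 81 ≡ 81 (mod 713)
9^4 ≡ 81^2 = 6561 ≡ 144 (mod 713)
9^8 ≡ 144^2 = 20736 ≡ 59 (mod 713)
9^16 ≡ 59^2 = 3481 ≡ 629 (mod 713)
9^32 ≡ 629^2 = 395641 ≡ 639 (mod 713)
9^64 ≡ 639^2 = 408321 ≡ 485 (mod 713)
9^128 ≡ 485^2 = 235225 ≡ 648 (mod 713)
9^256 ≡ 648^2 = 419904 ≡ 660 (mod 713)
9^512 ≡ 660^2 = 435600 ≡ 670 (mod 713)
712 = 512 + 128 + 64 + 8 in binary powers of 2.
So 9^712 ≡ 670 · 648 · 485 · 59 ≡ 289 (mod 713).
Since 289 ≠ 1, base 9 is a Fermat witness: 713 is composite.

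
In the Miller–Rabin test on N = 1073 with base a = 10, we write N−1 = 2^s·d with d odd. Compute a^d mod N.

1046

1073 − 1 = 1072 = 2^4 · 67, so d = 67.
10^1 ≡ 10 (mod 1073)
10^2 ≡ 10^2 = 100 ≡ 100 (mod 1073)
10^4 ≡ 100^2 = 10000 ≡ 343 (mod 1073)
10^8 ≡ 343^2 = 117649 ≡ 692 (mod 1073)
10^16 ≡ 692^2 = 478864 ≡ 306 (mod 1073)
10^32 ≡ 306^2 = 93636 ≡ 285 (mod 1073)
10^64 ≡ 285^2 = 81225 ≡ 750 (mod 1073)
67 = 64 + 2 + 1 in binary powers of 2.
So 10^67 ≡ 750 · 100 · 10 ≡ 1046 (mod 1073).
Squaring chain: 1046 → 729 → 306 → 285; never reaches −1, so base 10 is a Miller–Rabin witness that 1073 is composite.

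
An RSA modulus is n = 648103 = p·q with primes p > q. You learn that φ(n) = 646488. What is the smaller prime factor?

739

φ(n) = (p−1)(q−1) = n − (p+q) + 1, so p + q = 648103 − 646488 + 1 = 1616.
p and q are the roots of t² − 1616t + 648103 = 0.
Discriminant: 1616² − 4·648103 = 2611456 − 2592412 = 19044; √19044 = 138.
q = (1616 − 138)/2 = 739, p = (1616 + 138)/2 = 877.
Check: 739 · 877 = 648103.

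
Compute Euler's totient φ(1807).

1656

Factor: 1807 = 13 · 139.
φ(1807) = (13−1) · (139−1) = 12 · 138 = 1656.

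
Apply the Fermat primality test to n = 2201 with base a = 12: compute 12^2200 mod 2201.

12^1 ≡ 12 (mod 2201)
12^2 ≡ 12^2 = 144 ≡ 144 (mod 2201)
12^4 ≡ 144^2 = 20736 ≡ 927 (mod 2201)
12^8 ≡ 927^2 = 859329 ≡ 939 (mod 2201)
12^16 ≡ 939^2 = 881721 ≡ 1321 (mod 2201)
12^32 ≡ 1321^2 = 1745041 ≡ 1849 (mod 2201)
12^64 ≡ 1849^2 = 3418801 ≡ 648 (mod 2201)
12^128 ≡ 648^2 = 419904 ≡ 1714 (mod 2201)
12^256 ≡ 1714^2 = 2937796 ≡ 1662 (mod 2201)
12^512 ≡ 1662^2 = 2762244 ≡ 2190 (mod 2201)
12^1024 ≡ 2190^2 = 4796100 ≡ 121 (mod 2201)
12^2048 ≡ 121^2 = 14641 ≡ 1435 (mod 2201)
2200 = 2048 + 128 + 16 + 8 in binary powers of 2.
So 12^2200 ≡ 1435 · 1714 · 1321 · 939 ≡ 676 (mod 2201).
Since 676 ≠ 1, base 12 is a Fermat witness: 2201 is composite.

676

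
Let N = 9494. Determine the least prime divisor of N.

9494 is even: 2 divides it.

2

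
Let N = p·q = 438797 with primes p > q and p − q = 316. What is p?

Since p = q + 316, we have 438797 = q(q + 316), so q² + 316q − 438797 = 0.
Discriminant: 316² + 4·438797 = 99856 + 1755188 = 1855044; √1855044 = 1362.
q = (−316 + 1362)/2 = 523, and p = q + 316 = 839.
Check: 523 · 839 = 438797.

839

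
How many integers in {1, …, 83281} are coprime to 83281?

73920

Factor: 83281 = 11 · 67 · 113.
φ(83281) = (11−1) · (67−1) · (113−1) = 10 · 66 · 112 = 73920.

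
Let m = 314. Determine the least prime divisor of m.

2

314 is even: 2 divides it.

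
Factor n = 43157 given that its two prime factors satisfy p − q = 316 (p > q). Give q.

Since p = q + 316, we have 43157 = q(q + 316), so q² + 316q − 43157 = 0.
Discriminant: 316² + 4·43157 = 99856 + 172628 = 272484; √272484 = 522.
q = (−316 + 522)/2 = 103, and p = q + 316 = 419.
Check: 103 · 419 = 43157.

103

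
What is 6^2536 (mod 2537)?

2113

6^1 ≡ 6 (mod 2537)
6^2 ≡ 6^2 = 36 ≡ 36 (mod 2537)
6^4 ≡ 36^2 = 1296 ≡ 1296 (mod 2537)
6^8 ≡ 1296^2 = 1679616 ≡ 122 (mod 2537)
6^16 ≡ 122^2 = 14884 ≡ 2199 (mod 2537)
6^32 ≡ 2199^2 = 4835601 ≡ 79 (mod 2537)
6^64 ≡ 79^2 = 6241 ≡ 1167 (mod 2537)
6^128 ≡ 1167^2 = 1361889 ≡ 2057 (mod 2537)
6^256 ≡ 2057^2 = 4231249 ≡ 2070 (mod 2537)
6^512 ≡ 2070^2 = 4284900 ≡ 2444 (mod 2537)
6^1024 ≡ 2444^2 = 5973136 ≡ 1038 (mod 2537)
6^2048 ≡ 1038^2 = 1077444 ≡ 1756 (mod 2537)
2536 = 2048 + 256 + 128 + 64 + 32 + 8 in binary powers of 2.
So 6^2536 ≡ 1756 · 2070 · 2057 · 1167 · 79 · 122 ≡ 2113 (mod 2537).
Since 2113 ≠ 1, base 6 is a Fermat witness: 2537 is composite.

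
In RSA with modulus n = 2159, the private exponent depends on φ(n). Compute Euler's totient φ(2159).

2016

Factor: 2159 = 17 · 127.
φ(2159) = (17−1) · (127−1) = 16 · 126 = 2016.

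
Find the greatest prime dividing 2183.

2183 = 37 · 59
59 is prime.
So 2183 = 37 · 59; the largest prime factor is 59.

59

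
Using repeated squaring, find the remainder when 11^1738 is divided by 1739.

11^1 ≡ 11 (mod 1739)
11^2 ≡ 11^2 = 121 ≡ 121 (mod 1739)
11^4 ≡ 121^2 = 14641 ≡ 729 (mod 1739)
11^8 ≡ 729^2 = 531441 ≡ 1046 (mod 1739)
11^16 ≡ 1046^2 = 1094116 ≡ 285 (mod 1739)
11^32 ≡ 285^2 = 81225 ≡ 1231 (mod 1739)
11^64 ≡ 1231^2 = 1515361 ≡ 692 (mod 1739)
11^128 ≡ 692^2 = 478864 ≡ 639 (mod 1739)
11^256 ≡ 639^2 = 408321 ≡ 1395 (mod 1739)
11^512 ≡ 1395^2 = 1946025 ≡ 84 (mod 1739)
11^1024 ≡ 84^2 = 7056 ≡ 100 (mod 1739)
1738 = 1024 + 512 + 128 + 64 + 8 + 2 in binary powers of 2.
So 11^1738 ≡ 100 · 84 · 639 · 692 · 1046 · 121 ≡ 1062 (mod 1739).
Since 1062 ≠ 1, base 11 is a Fermat witness: 1739 is composite.

1062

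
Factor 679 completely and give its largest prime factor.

679 = 7 · 97
97 is prime.
So 679 = 7 · 97; the largest prime factor is 97.

97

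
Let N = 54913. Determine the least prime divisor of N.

54913 is odd.
Digit sum 22, not divisible by 3.
Ends in 3: not divisible by 5.
7: 54913 = 7·7844 + 5
11: 54913 = 11·4992 + 1
13: 54913 = 13·4224 + 1
17: 54913 = 17·3230 + 3
19: 54913 = 19·2890 + 3
23: 54913 = 23·2387 + 12
29: 54913 = 29·1893 + 16
31: 54913 = 31·1771 + 12
37: 54913 = 37·1484 + 5
41: 54913 = 41·1339 + 14
43: 54913 = 43·1277 + 2
47: 54913 = 47·1168 + 17
53: 54913 = 53·1036 + 5
59: 54913 = 59·930 + 43
61: 54913 = 61·900 + 13
67: 54913 = 67·819 + 40
71: 54913 = 71·773 + 30
73: 54913 = 73·752 + 17
79: 54913 = 79·695 + 8
83: 54913 = 83·661 + 50
89: 54913 = 89·617

89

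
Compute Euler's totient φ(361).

Factor: 361 = 19^2.
φ(361) = 19^1·(19−1) = 342.

342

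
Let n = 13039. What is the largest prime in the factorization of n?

59

13039 = 13 · 1003
1003 = 17 · 59
59 is prime.
So 13039 = 13 · 17 · 59; the largest prime factor is 59.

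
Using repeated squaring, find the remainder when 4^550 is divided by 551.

4^1 ≡ 4 (mod 551)
4^2 ≡ 4^2 = 16 ≡ 16 (mod 551)
4^4 ≡ 16^2 = 256 ≡ 256 (mod 551)
4^8 ≡ 256^2 = 65536 ≡ 518 (mod 551)
4^16 ≡ 518^2 = 268324 ≡ 538 (mod 551)
4^32 ≡ 538^2 = 289444 ≡ 169 (mod 551)
4^64 ≡ 169^2 = 28561 ≡ 460 (mod 551)
4^128 ≡ 460^2 = 211600 ≡ 16 (mod 551)
4^256 ≡ 16^2 = 256 ≡ 256 (mod 551)
4^512 ≡ 256^2 = 65536 ≡ 518 (mod 551)
550 = 512 + 32 + 4 + 2 in binary powers of 2.
So 4^550 ≡ 518 · 169 · 256 · 16 ≡ 517 (mod 551).
Since 517 ≠ 1, base 4 is a Fermat witness: 551 is composite.

517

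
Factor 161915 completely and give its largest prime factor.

53

161915 = 5 · 32383
32383 = 13 · 2491
2491 = 47 · 53
53 is prime.
So 161915 = 5 · 13 · 47 · 53; the largest prime factor is 53.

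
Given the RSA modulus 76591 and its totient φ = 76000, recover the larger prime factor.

φ(n) = (p−1)(q−1) = n − (p+q) + 1, so p + q = 76591 − 76000 + 1 = 592.
p and q are the roots of t² − 592t + 76591 = 0.
Discriminant: 592² − 4·76591 = 350464 − 306364 = 44100; √44100 = 210.
q = (592 − 210)/2 = 191, p = (592 + 210)/2 = 401.
Check: 191 · 401 = 76591.

401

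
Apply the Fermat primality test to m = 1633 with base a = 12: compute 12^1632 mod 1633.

12^1 ≡ 12 (mod 1633)
12^2 ≡ 12^2 = 144 ≡ 144 (mod 1633)
12^4 ≡ 144^2 = 20736 ≡ 1140 (mod 1633)
12^8 ≡ 1140^2 = 1299600 ≡ 1365 (mod 1633)
12^16 ≡ 1365^2 = 1863225 ≡ 1605 (mod 1633)
12^32 ≡ 1605^2 = 2576025 ≡ 784 (mod 1633)
12^64 ≡ 784^2 = 614656 ≡ 648 (mod 1633)
12^128 ≡ 648^2 = 419904 ≡ 223 (mod 1633)
12^256 ≡ 223^2 = 49729 ≡ 739 (mod 1633)
12^512 ≡ 739^2 = 546121 ≡ 699 (mod 1633)
12^1024 ≡ 699^2 = 488601 ≡ 334 (mod 1633)
1632 = 1024 + 512 + 64 + 32 in binary powers of 2.
So 12^1632 ≡ 334 · 699 · 648 · 784 ≡ 841 (mod 1633).
Since 841 ≠ 1, base 12 is a Fermat witness: 1633 is composite.

841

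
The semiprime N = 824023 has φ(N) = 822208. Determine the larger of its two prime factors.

929

φ(n) = (p−1)(q−1) = n − (p+q) + 1, so p + q = 824023 − 822208 + 1 = 1816.
p and q are the roots of t² − 1816t + 824023 = 0.
Discriminant: 1816² − 4·824023 = 3297856 − 3296092 = 1764; √1764 = 42.
q = (1816 − 42)/2 = 887, p = (1816 + 42)/2 = 929.
Check: 887 · 929 = 824023.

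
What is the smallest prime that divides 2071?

19

2071 is odd.
Digit sum 10, not divisible by 3.
Ends in 1: not divisible by 5.
7: 2071 = 7·295 + 6
11: 2071 = 11·188 + 3
13: 2071 = 13·159 + 4
17: 2071 = 17·121 + 14
19: 2071 = 19·109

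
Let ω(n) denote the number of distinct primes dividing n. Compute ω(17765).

17765 = 5 · 3553
3553 = 11 · 323
323 = 17 · 19
17765 = 5 · 11 · 17 · 19, which has 4 distinct prime factors.

4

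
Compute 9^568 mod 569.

1

9^1 ≡ 9 (mod 569)
9^2 ≡ 9^2 = 81 ≡ 81 (mod 569)
9^4 ≡ 81^2 = 6561 ≡ 302 (mod 569)
9^8 ≡ 302^2 = 91204 ≡ 164 (mod 569)
9^16 ≡ 164^2 = 26896 ≡ 153 (mod 569)
9^32 ≡ 153^2 = 23409 ≡ 80 (mod 569)
9^64 ≡ 80^2 = 6400 ≡ 141 (mod 569)
9^128 ≡ 141^2 = 19881 ≡ 535 (mod 569)
9^256 ≡ 535^2 = 286225 ≡ 18 (mod 569)
9^512 ≡ 18^2 = 324 ≡ 324 (mod 569)
568 = 512 + 32 + 16 + 8 in binary powers of 2.
So 9^568 ≡ 324 · 80 · 153 · 164 ≡ 1 (mod 569).
Since the result is 1, base 9 gives no evidence that 569 is composite.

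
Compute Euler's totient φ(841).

812

Factor: 841 = 29^2.
φ(841) = 29^1·(29−1) = 812.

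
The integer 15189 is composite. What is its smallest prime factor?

3

15189 is odd.
Digit sum 24, divisible by 3.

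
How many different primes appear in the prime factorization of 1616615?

6

1616615 = 5 · 323323
323323 = 7 · 46189
46189 = 11 · 4199
4199 = 13 · 323
323 = 17 · 19
1616615 = 5 · 7 · 11 · 13 · 17 · 19, which has 6 distinct prime factors.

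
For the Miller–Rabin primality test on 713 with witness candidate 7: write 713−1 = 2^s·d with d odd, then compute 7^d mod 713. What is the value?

713 − 1 = 712 = 2^3 · 89, so d = 89.
7^1 ≡ 7 (mod 713)
7^2 ≡ 7^2 = 49 ≡ 49 (mod 713)
7^4 ≡ 49^2 = 2401 ≡ 262 (mod 713)
7^8 ≡ 262^2 = 68644 ≡ 196 (mod 713)
7^16 ≡ 196^2 = 38416 ≡ 627 (mod 713)
7^32 ≡ 627^2 = 393129 ≡ 266 (mod 713)
7^64 ≡ 266^2 = 70756 ≡ 169 (mod 713)
89 = 64 + 16 + 8 + 1 in binary powers of 2.
So 7^89 ≡ 169 · 627 · 196 · 7 ≡ 536 (mod 713).
Squaring chain: 536 → 670 → 423; never reaches −1, so base 7 is a Miller–Rabin witness that 713 is composite.

536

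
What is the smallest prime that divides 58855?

5

58855 is odd.
Digit sum 31, not divisible by 3.
Ends in 5: divisible by 5.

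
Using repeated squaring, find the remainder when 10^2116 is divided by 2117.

10^1 ≡ 10 (mod 2117)
10^2 ≡ 10^2 = 100 ≡ 100 (mod 2117)
10^4 ≡ 100^2 = 10000 ≡ 1532 (mod 2117)
10^8 ≡ 1532^2 = 2347024 ≡ 1388 (mod 2117)
10^16 ≡ 1388^2 = 1926544 ≡ 74 (mod 2117)
10^32 ≡ 74^2 = 5476 ≡ 1242 (mod 2117)
10^64 ≡ 1242^2 = 1542564 ≡ 1388 (mod 2117)
10^128 ≡ 1388^2 = 1926544 ≡ 74 (mod 2117)
10^256 ≡ 74^2 = 5476 ≡ 1242 (mod 2117)
10^512 ≡ 1242^2 = 1542564 ≡ 1388 (mod 2117)
10^1024 ≡ 1388^2 = 1926544 ≡ 74 (mod 2117)
10^2048 ≡ 74^2 = 5476 ≡ 1242 (mod 2117)
2116 = 2048 + 64 + 4 in binary powers of 2.
So 10^2116 ≡ 1242 · 1388 · 1532 ≡ 364 (mod 2117).
Since 364 ≠ 1, base 10 is a Fermat witness: 2117 is composite.

364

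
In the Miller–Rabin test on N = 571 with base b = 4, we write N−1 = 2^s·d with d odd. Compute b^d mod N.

571 − 1 = 570 = 2^1 · 285, so d = 285.
4^1 ≡ 4 (mod 571)
4^2 ≡ 4^2 = 16 ≡ 16 (mod 571)
4^4 ≡ 16^2 = 256 ≡ 256 (mod 571)
4^8 ≡ 256^2 = 65536 ≡ 442 (mod 571)
4^16 ≡ 442^2 = 195364 ≡ 82 (mod 571)
4^32 ≡ 82^2 = 6724 ≡ 443 (mod 571)
4^64 ≡ 443^2 = 196249 ≡ 396 (mod 571)
4^128 ≡ 396^2 = 156816 ≡ 362 (mod 571)
4^256 ≡ 362^2 = 131044 ≡ 285 (mod 571)
285 = 256 + 16 + 8 + 4 + 1 in binary powers of 2.
So 4^285 ≡ 285 · 82 · 442 · 256 · 4 ≡ 1 (mod 571).
Since 4^d ≡ 1 (mod 571), base 4 does not prove 571 composite.

1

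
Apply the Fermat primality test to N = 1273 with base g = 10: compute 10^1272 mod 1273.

10^1 ≡ 10 (mod 1273)
10^2 ≡ 10^2 = 100 ≡ 100 (mod 1273)
10^4 ≡ 100^2 = 10000 ≡ 1089 (mod 1273)
10^8 ≡ 1089^2 = 1185921 ≡ 758 (mod 1273)
10^16 ≡ 758^2 = 574564 ≡ 441 (mod 1273)
10^32 ≡ 441^2 = 194481 ≡ 985 (mod 1273)
10^64 ≡ 985^2 = 970225 ≡ 199 (mod 1273)
10^128 ≡ 199^2 = 39601 ≡ 138 (mod 1273)
10^256 ≡ 138^2 = 19044 ≡ 1222 (mod 1273)
10^512 ≡ 1222^2 = 1493284 ≡ 55 (mod 1273)
10^1024 ≡ 55^2 = 3025 ≡ 479 (mod 1273)
1272 = 1024 + 128 + 64 + 32 + 16 + 8 in binary powers of 2.
So 10^1272 ≡ 479 · 138 · 199 · 985 · 441 · 758 ≡ 349 (mod 1273).
Since 349 ≠ 1, base 10 is a Fermat witness: 1273 is composite.

349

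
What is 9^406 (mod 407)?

9^1 ≡ 9 (mod 407)
9^2 ≡ 9^2 = 81 ≡ 81 (mod 407)
9^4 ≡ 81^2 = 6561 ≡ 49 (mod 407)
9^8 ≡ 49^2 = 2401 ≡ 366 (mod 407)
9^16 ≡ 366^2 = 133956 ≡ 53 (mod 407)
9^32 ≡ 53^2 = 2809 ≡ 367 (mod 407)
9^64 ≡ 367^2 = 134689 ≡ 379 (mod 407)
9^128 ≡ 379^2 = 143641 ≡ 377 (mod 407)
9^256 ≡ 377^2 = 142129 ≡ 86 (mod 407)
406 = 256 + 128 + 16 + 4 + 2 in binary powers of 2.
So 9^406 ≡ 86 · 377 · 53 · 49 · 81 ≡ 9 (mod 407).
Since 9 ≠ 1, base 9 is a Fermat witness: 407 is composite.

9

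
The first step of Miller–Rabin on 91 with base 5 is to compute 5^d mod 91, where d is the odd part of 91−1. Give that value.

83

91 − 1 = 90 = 2^1 · 45, so d = 45.
5^1 ≡ 5 (mod 91)
5^2 ≡ 5^2 = 25 ≡ 25 (mod 91)
5^4 ≡ 25^2 = 625 ≡ 79 (mod 91)
5^8 ≡ 79^2 = 6241 ≡ 53 (mod 91)
5^16 ≡ 53^2 = 2809 ≡ 79 (mod 91)
5^32 ≡ 79^2 = 6241 ≡ 53 (mod 91)
45 = 32 + 8 + 4 + 1 in binary powers of 2.
So 5^45 ≡ 53 · 53 · 79 · 5 ≡ 83 (mod 91).
Squaring chain: 83; never reaches −1, so base 5 is a Miller–Rabin witness that 91 is composite.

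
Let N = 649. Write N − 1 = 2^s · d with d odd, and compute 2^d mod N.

649 − 1 = 648 = 2^3 · 81, so d = 81.
2^1 ≡ 2 (mod 649)
2^2 ≡ 2^2 = 4 ≡ 4 (mod 649)
2^4 ≡ 4^2 = 16 ≡ 16 (mod 649)
2^8 ≡ 16^2 = 256 ≡ 256 (mod 649)
2^16 ≡ 256^2 = 65536 ≡ 636 (mod 649)
2^32 ≡ 636^2 = 404496 ≡ 169 (mod 649)
2^64 ≡ 169^2 = 28561 ≡ 5 (mod 649)
81 = 64 + 16 + 1 in binary powers of 2.
So 2^81 ≡ 5 · 636 · 2 ≡ 519 (mod 649).
Squaring chain: 519 → 26 → 27; never reaches −1, so base 2 is a Miller–Rabin witness that 649 is composite.

519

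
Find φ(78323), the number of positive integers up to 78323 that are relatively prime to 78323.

Factor: 78323 = 7 · 67 · 167.
φ(78323) = (7−1) · (67−1) · (167−1) = 6 · 66 · 166 = 65736.

65736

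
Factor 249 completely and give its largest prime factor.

249 = 3 · 83
83 is prime.
So 249 = 3 · 83; the largest prime factor is 83.

83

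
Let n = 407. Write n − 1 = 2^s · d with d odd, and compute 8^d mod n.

347

407 − 1 = 406 = 2^1 · 203, so d = 203.
8^1 ≡ 8 (mod 407)
8^2 ≡ 8^2 = 64 ≡ 64 (mod 407)
8^4 ≡ 64^2 = 4096 ≡ 26 (mod 407)
8^8 ≡ 26^2 = 676 ≡ 269 (mod 407)
8^16 ≡ 269^2 = 72361 ≡ 322 (mod 407)
8^32 ≡ 322^2 = 103684 ≡ 306 (mod 407)
8^64 ≡ 306^2 = 93636 ≡ 26 (mod 407)
8^128 ≡ 26^2 = 676 ≡ 269 (mod 407)
203 = 128 + 64 + 8 + 2 + 1 in binary powers of 2.
So 8^203 ≡ 269 · 26 · 269 · 64 · 8 ≡ 347 (mod 407).
Squaring chain: 347; never reaches −1, so base 8 is a Miller–Rabin witness that 407 is composite.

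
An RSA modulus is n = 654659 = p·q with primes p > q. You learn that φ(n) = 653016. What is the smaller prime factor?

φ(n) = (p−1)(q−1) = n − (p+q) + 1, so p + q = 654659 − 653016 + 1 = 1644.
p and q are the roots of t² − 1644t + 654659 = 0.
Discriminant: 1644² − 4·654659 = 2702736 − 2618636 = 84100; √84100 = 290.
q = (1644 − 290)/2 = 677, p = (1644 + 290)/2 = 967.
Check: 677 · 967 = 654659.

677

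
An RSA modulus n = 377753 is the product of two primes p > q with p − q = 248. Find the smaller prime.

Since p = q + 248, we have 377753 = q(q + 248), so q² + 248q − 377753 = 0.
Discriminant: 248² + 4·377753 = 61504 + 1511012 = 1572516; √1572516 = 1254.
q = (−248 + 1254)/2 = 503, and p = q + 248 = 751.
Check: 503 · 751 = 377753.

503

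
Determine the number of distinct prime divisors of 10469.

2

10469 = 19^2 · 29
10469 = 19^2 · 29, which has 2 distinct prime factors.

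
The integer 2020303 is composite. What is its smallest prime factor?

83

2020303 is odd.
Digit sum 10, not divisible by 3.
Ends in 3: not divisible by 5.
7: 2020303 = 7·288614 + 5
11: 2020303 = 11·183663 + 10
13: 2020303 = 13·155407 + 12
17: 2020303 = 17·118841 + 6
19: 2020303 = 19·106331 + 14
23: 2020303 = 23·87839 + 6
29: 2020303 = 29·69665 + 18
31: 2020303 = 31·65171 + 2
37: 2020303 = 37·54602 + 29
41: 2020303 = 41·49275 + 28
43: 2020303 = 43·46983 + 34
47: 2020303 = 47·42985 + 8
53: 2020303 = 53·38118 + 49
59: 2020303 = 59·34242 + 25
61: 2020303 = 61·33119 + 44
67: 2020303 = 67·30153 + 52
71: 2020303 = 71·28454 + 69
73: 2020303 = 73·27675 + 28
79: 2020303 = 79·25573 + 36
83: 2020303 = 83·24341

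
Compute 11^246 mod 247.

11^1 ≡ 11 (mod 247)
11^2 ≡ 11^2 = 121 ≡ 121 (mod 247)
11^4 ≡ 121^2 = 14641 ≡ 68 (mod 247)
11^8 ≡ 68^2 = 4624 ≡ 178 (mod 247)
11^16 ≡ 178^2 = 31684 ≡ 68 (mod 247)
11^32 ≡ 68^2 = 4624 ≡ 178 (mod 247)
11^64 ≡ 178^2 = 31684 ≡ 68 (mod 247)
11^128 ≡ 68^2 = 4624 ≡ 178 (mod 247)
246 = 128 + 64 + 32 + 16 + 4 + 2 in binary powers of 2.
So 11^246 ≡ 178 · 68 · 178 · 68 · 68 · 121 ≡ 77 (mod 247).
Since 77 ≠ 1, base 11 is a Fermat witness: 247 is composite.

77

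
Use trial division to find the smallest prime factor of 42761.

42761 is odd.
Digit sum 20, not divisible by 3.
Ends in 1: not divisible by 5.
7: 42761 = 7·6108 + 5
11: 42761 = 11·3887 + 4
13: 42761 = 13·3289 + 4
17: 42761 = 17·2515 + 6
19: 42761 = 19·2250 + 11
23: 42761 = 23·1859 + 4
29: 42761 = 29·1474 + 15
31: 42761 = 31·1379 + 12
37: 42761 = 37·1155 + 26
41: 42761 = 41·1042 + 39
43: 42761 = 43·994 + 19
47: 42761 = 47·909 + 38
53: 42761 = 53·806 + 43
59: 42761 = 59·724 + 45
61: 42761 = 61·701

61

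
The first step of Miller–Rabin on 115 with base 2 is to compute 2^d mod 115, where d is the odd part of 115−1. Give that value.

115 − 1 = 114 = 2^1 · 57, so d = 57.
2^1 ≡ 2 (mod 115)
2^2 ≡ 2^2 = 4 ≡ 4 (mod 115)
2^4 ≡ 4^2 = 16 ≡ 16 (mod 115)
2^8 ≡ 16^2 = 256 ≡ 26 (mod 115)
2^16 ≡ 26^2 = 676 ≡ 101 (mod 115)
2^32 ≡ 101^2 = 10201 ≡ 81 (mod 115)
57 = 32 + 16 + 8 + 1 in binary powers of 2.
So 2^57 ≡ 81 · 101 · 26 · 2 ≡ 27 (mod 115).
Squaring chain: 27; never reaches −1, so base 2 is a Miller–Rabin witness that 115 is composite.

27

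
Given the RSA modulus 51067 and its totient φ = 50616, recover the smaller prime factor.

φ(n) = (p−1)(q−1) = n − (p+q) + 1, so p + q = 51067 − 50616 + 1 = 452.
p and q are the roots of t² − 452t + 51067 = 0.
Discriminant: 452² − 4·51067 = 204304 − 204268 = 36; √36 = 6.
q = (452 − 6)/2 = 223, p = (452 + 6)/2 = 229.
Check: 223 · 229 = 51067.

223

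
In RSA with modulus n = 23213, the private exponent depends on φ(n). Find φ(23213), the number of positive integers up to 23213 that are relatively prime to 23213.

22908

Factor: 23213 = 139 · 167.
φ(23213) = (139−1) · (167−1) = 138 · 166 = 22908.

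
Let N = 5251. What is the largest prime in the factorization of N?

89

5251 = 59 · 89
89 is prime.
So 5251 = 59 · 89; the largest prime factor is 89.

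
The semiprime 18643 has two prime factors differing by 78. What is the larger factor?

Since p = q + 78, we have 18643 = q(q + 78), so q² + 78q − 18643 = 0.
Discriminant: 78² + 4·18643 = 6084 + 74572 = 80656; √80656 = 284.
q = (−78 + 284)/2 = 103, and p = q + 78 = 181.
Check: 103 · 181 = 18643.

181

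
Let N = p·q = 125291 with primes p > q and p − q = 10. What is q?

349

Since p = q + 10, we have 125291 = q(q + 10), so q² + 10q − 125291 = 0.
Discriminant: 10² + 4·125291 = 100 + 501164 = 501264; √501264 = 708.
q = (−10 + 708)/2 = 349, and p = q + 10 = 359.
Check: 349 · 359 = 125291.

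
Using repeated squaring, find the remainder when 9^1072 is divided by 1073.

9^1 ≡ 9 (mod 1073)
9^2 ≡ 9^2 = 81 ≡ 81 (mod 1073)
9^4 ≡ 81^2 = 6561 ≡ 123 (mod 1073)
9^8 ≡ 123^2 = 15129 ≡ 107 (mod 1073)
9^16 ≡ 107^2 = 11449 ≡ 719 (mod 1073)
9^32 ≡ 719^2 = 516961 ≡ 848 (mod 1073)
9^64 ≡ 848^2 = 719104 ≡ 194 (mod 1073)
9^128 ≡ 194^2 = 37636 ≡ 81 (mod 1073)
9^256 ≡ 81^2 = 6561 ≡ 123 (mod 1073)
9^512 ≡ 123^2 = 15129 ≡ 107 (mod 1073)
9^1024 ≡ 107^2 = 11449 ≡ 719 (mod 1073)
1072 = 1024 + 32 + 16 in binary powers of 2.
So 9^1072 ≡ 719 · 848 · 719 ≡ 194 (mod 1073).
Since 194 ≠ 1, base 9 is a Fermat witness: 1073 is composite.

194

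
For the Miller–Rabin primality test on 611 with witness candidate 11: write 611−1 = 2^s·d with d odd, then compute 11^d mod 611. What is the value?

527

611 − 1 = 610 = 2^1 · 305, so d = 305.
11^1 ≡ 11 (mod 611)
11^2 ≡ 11^2 = 121 ≡ 121 (mod 611)
11^4 ≡ 121^2 = 14641 ≡ 588 (mod 611)
11^8 ≡ 588^2 = 345744 ≡ 529 (mod 611)
11^16 ≡ 529^2 = 279841 ≡ 3 (mod 611)
11^32 ≡ 3^2 = 9 ≡ 9 (mod 611)
11^64 ≡ 9^2 = 81 ≡ 81 (mod 611)
11^128 ≡ 81^2 = 6561 ≡ 451 (mod 611)
11^256 ≡ 451^2 = 203401 ≡ 549 (mod 611)
305 = 256 + 32 + 16 + 1 in binary powers of 2.
So 11^305 ≡ 549 · 9 · 3 · 11 ≡ 527 (mod 611).
Squaring chain: 527; never reaches −1, so base 11 is a Miller–Rabin witness that 611 is composite.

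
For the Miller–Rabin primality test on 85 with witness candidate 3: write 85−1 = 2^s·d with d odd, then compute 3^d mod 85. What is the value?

85 − 1 = 84 = 2^2 · 21, so d = 21.
3^1 ≡ 3 (mod 85)
3^2 ≡ 3^2 = 9 ≡ 9 (mod 85)
3^4 ≡ 9^2 = 81 ≡ 81 (mod 85)
3^8 ≡ 81^2 = 6561 ≡ 16 (mod 85)
3^16 ≡ 16^2 = 256 ≡ 1 (mod 85)
21 = 16 + 4 + 1 in binary powers of 2.
So 3^21 ≡ 1 · 81 · 3 ≡ 73 (mod 85).
Squaring chain: 73 → 59; never reaches −1, so base 3 is a Miller–Rabin witness that 85 is composite.

73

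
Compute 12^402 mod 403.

12^1 ≡ 12 (mod 403)
12^2 ≡ 12^2 = 144 ≡ 144 (mod 403)
12^4 ≡ 144^2 = 20736 ≡ 183 (mod 403)
12^8 ≡ 183^2 = 33489 ≡ 40 (mod 403)
12^16 ≡ 40^2 = 1600 ≡ 391 (mod 403)
12^32 ≡ 391^2 = 152881 ≡ 144 (mod 403)
12^64 ≡ 144^2 = 20736 ≡ 183 (mod 403)
12^128 ≡ 183^2 = 33489 ≡ 40 (mod 403)
12^256 ≡ 40^2 = 1600 ≡ 391 (mod 403)
402 = 256 + 128 + 16 + 2 in binary powers of 2.
So 12^402 ≡ 391 · 40 · 391 · 144 ≡ 66 (mod 403).
Since 66 ≠ 1, base 12 is a Fermat witness: 403 is composite.

66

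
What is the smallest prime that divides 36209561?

89

36209561 is odd.
Digit sum 32, not divisible by 3.
Ends in 1: not divisible by 5.
7: 36209561 = 7·5172794 + 3
11: 36209561 = 11·3291778 + 3
13: 36209561 = 13·2785350 + 11
17: 36209561 = 17·2129974 + 3
19: 36209561 = 19·1905766 + 7
23: 36209561 = 23·1574328 + 17
29: 36209561 = 29·1248605 + 16
31: 36209561 = 31·1168050 + 11
37: 36209561 = 37·978636 + 29
41: 36209561 = 41·883160 + 1
43: 36209561 = 43·842082 + 35
47: 36209561 = 47·770416 + 9
53: 36209561 = 53·683199 + 14
59: 36209561 = 59·613721 + 22
61: 36209561 = 61·593599 + 22
67: 36209561 = 67·540441 + 14
71: 36209561 = 71·509993 + 58
73: 36209561 = 73·496021 + 28
79: 36209561 = 79·458348 + 69
83: 36209561 = 83·436259 + 64
89: 36209561 = 89·406849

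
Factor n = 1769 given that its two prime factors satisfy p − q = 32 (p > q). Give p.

Since p = q + 32, we have 1769 = q(q + 32), so q² + 32q − 1769 = 0.
Discriminant: 32² + 4·1769 = 1024 + 7076 = 8100; √8100 = 90.
q = (−32 + 90)/2 = 29, and p = q + 32 = 61.
Check: 29 · 61 = 1769.

61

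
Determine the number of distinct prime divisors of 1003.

1003 = 17 · 59
1003 = 17 · 59, which has 2 distinct prime factors.

2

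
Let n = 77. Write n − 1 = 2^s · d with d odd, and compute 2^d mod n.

77 − 1 = 76 = 2^2 · 19, so d = 19.
2^1 ≡ 2 (mod 77)
2^2 ≡ 2^2 = 4 ≡ 4 (mod 77)
2^4 ≡ 4^2 = 16 ≡ 16 (mod 77)
2^8 ≡ 16^2 = 256 ≡ 25 (mod 77)
2^16 ≡ 25^2 = 625 ≡ 9 (mod 77)
19 = 16 + 2 + 1 in binary powers of 2.
So 2^19 ≡ 9 · 4 · 2 ≡ 72 (mod 77).
Squaring chain: 72 → 25; never reaches −1, so base 2 is a Miller–Rabin witness that 77 is composite.

72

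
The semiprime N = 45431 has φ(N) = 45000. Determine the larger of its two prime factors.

251

φ(n) = (p−1)(q−1) = n − (p+q) + 1, so p + q = 45431 − 45000 + 1 = 432.
p and q are the roots of t² − 432t + 45431 = 0.
Discriminant: 432² − 4·45431 = 186624 − 181724 = 4900; √4900 = 70.
q = (432 − 70)/2 = 181, p = (432 + 70)/2 = 251.
Check: 181 · 251 = 45431.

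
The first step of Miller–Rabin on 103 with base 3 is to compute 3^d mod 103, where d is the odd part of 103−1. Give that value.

103 − 1 = 102 = 2^1 · 51, so d = 51.
3^1 ≡ 3 (mod 103)
3^2 ≡ 3^2 = 9 ≡ 9 (mod 103)
3^4 ≡ 9^2 = 81 ≡ 81 (mod 103)
3^8 ≡ 81^2 = 6561 ≡ 72 (mod 103)
3^16 ≡ 72^2 = 5184 ≡ 34 (mod 103)
3^32 ≡ 34^2 = 1156 ≡ 23 (mod 103)
51 = 32 + 16 + 2 + 1 in binary powers of 2.
So 3^51 ≡ 23 · 34 · 9 · 3 ≡ 102 (mod 103).
Since 3^d ≡ 102 (mod 103), base 3 does not prove 103 composite.

102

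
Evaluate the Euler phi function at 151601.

140400

Factor: 151601 = 19 · 79 · 101.
φ(151601) = (19−1) · (79−1) · (101−1) = 18 · 78 · 100 = 140400.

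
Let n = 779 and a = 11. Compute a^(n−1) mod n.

144

11^1 ≡ 11 (mod 779)
11^2 ≡ 11^2 = 121 ≡ 121 (mod 779)
11^4 ≡ 121^2 = 14641 ≡ 619 (mod 779)
11^8 ≡ 619^2 = 383161 ≡ 672 (mod 779)
11^16 ≡ 672^2 = 451584 ≡ 543 (mod 779)
11^32 ≡ 543^2 = 294849 ≡ 387 (mod 779)
11^64 ≡ 387^2 = 149769 ≡ 201 (mod 779)
11^128 ≡ 201^2 = 40401 ≡ 672 (mod 779)
11^256 ≡ 672^2 = 451584 ≡ 543 (mod 779)
11^512 ≡ 543^2 = 294849 ≡ 387 (mod 779)
778 = 512 + 256 + 8 + 2 in binary powers of 2.
So 11^778 ≡ 387 · 543 · 672 · 121 ≡ 144 (mod 779).
Since 144 ≠ 1, base 11 is a Fermat witness: 779 is composite.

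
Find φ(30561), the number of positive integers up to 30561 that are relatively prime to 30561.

19920

Factor: 30561 = 3 · 61 · 167.
φ(30561) = (3−1) · (61−1) · (167−1) = 2 · 60 · 166 = 19920.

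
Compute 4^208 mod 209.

4^1 ≡ 4 (mod 209)
4^2 ≡ 4^2 = 16 ≡ 16 (mod 209)
4^4 ≡ 16^2 = 256 ≡ 47 (mod 209)
4^8 ≡ 47^2 = 2209 ≡ 119 (mod 209)
4^16 ≡ 119^2 = 14161 ≡ 158 (mod 209)
4^32 ≡ 158^2 = 24964 ≡ 93 (mod 209)
4^64 ≡ 93^2 = 8649 ≡ 80 (mod 209)
4^128 ≡ 80^2 = 6400 ≡ 130 (mod 209)
208 = 128 + 64 + 16 in binary powers of 2.
So 4^208 ≡ 130 · 80 · 158 ≡ 42 (mod 209).
Since 42 ≠ 1, base 4 is a Fermat witness: 209 is composite.

42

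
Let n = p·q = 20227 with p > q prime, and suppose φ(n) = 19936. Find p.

179

φ(n) = (p−1)(q−1) = n − (p+q) + 1, so p + q = 20227 − 19936 + 1 = 292.
p and q are the roots of t² − 292t + 20227 = 0.
Discriminant: 292² − 4·20227 = 85264 − 80908 = 4356; √4356 = 66.
q = (292 − 66)/2 = 113, p = (292 + 66)/2 = 179.
Check: 113 · 179 = 20227.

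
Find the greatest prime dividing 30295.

83

30295 = 5 · 6059
6059 = 73 · 83
83 is prime.
So 30295 = 5 · 73 · 83; the largest prime factor is 83.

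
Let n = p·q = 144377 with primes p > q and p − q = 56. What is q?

Since p = q + 56, we have 144377 = q(q + 56), so q² + 56q − 144377 = 0.
Discriminant: 56² + 4·144377 = 3136 + 577508 = 580644; √580644 = 762.
q = (−56 + 762)/2 = 353, and p = q + 56 = 409.
Check: 353 · 409 = 144377.

353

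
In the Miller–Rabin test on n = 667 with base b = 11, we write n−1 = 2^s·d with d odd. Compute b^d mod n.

667 − 1 = 666 = 2^1 · 333, so d = 333.
11^1 ≡ 11 (mod 667)
11^2 ≡ 11^2 = 121 ≡ 121 (mod 667)
11^4 ≡ 121^2 = 14641 ≡ 634 (mod 667)
11^8 ≡ 634^2 = 401956 ≡ 422 (mod 667)
11^16 ≡ 422^2 = 178084 ≡ 662 (mod 667)
11^32 ≡ 662^2 = 438244 ≡ 25 (mod 667)
11^64 ≡ 25^2 = 625 ≡ 625 (mod 667)
11^128 ≡ 625^2 = 390625 ≡ 430 (mod 667)
11^256 ≡ 430^2 = 184900 ≡ 141 (mod 667)
333 = 256 + 64 + 8 + 4 + 1 in binary powers of 2.
So 11^333 ≡ 141 · 625 · 422 · 634 · 11 ≡ 135 (mod 667).
Squaring chain: 135; never reaches −1, so base 11 is a Miller–Rabin witness that 667 is composite.

135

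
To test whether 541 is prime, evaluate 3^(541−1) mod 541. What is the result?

3^1 ≡ 3 (mod 541)
3^2 ≡ 3^2 = 9 ≡ 9 (mod 541)
3^4 ≡ 9^2 = 81 ≡ 81 (mod 541)
3^8 ≡ 81^2 = 6561 ≡ 69 (mod 541)
3^16 ≡ 69^2 = 4761 ≡ 433 (mod 541)
3^32 ≡ 433^2 = 187489 ≡ 303 (mod 541)
3^64 ≡ 303^2 = 91809 ≡ 380 (mod 541)
3^128 ≡ 380^2 = 144400 ≡ 494 (mod 541)
3^256 ≡ 494^2 = 244036 ≡ 45 (mod 541)
3^512 ≡ 45^2 = 2025 ≡ 402 (mod 541)
540 = 512 + 16 + 8 + 4 in binary powers of 2.
So 3^540 ≡ 402 · 433 · 69 · 81 ≡ 1 (mod 541).
Since the result is 1, base 3 gives no evidence that 541 is composite.

1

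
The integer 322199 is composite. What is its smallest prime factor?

322199 is odd.
Digit sum 26, not divisible by 3.
Ends in 9: not divisible by 5.
7: 322199 = 7·46028 + 3
11: 322199 = 11·29290 + 9
13: 322199 = 13·24784 + 7
17: 322199 = 17·18952 + 15
19: 322199 = 19·16957 + 16
23: 322199 = 23·14008 + 15
29: 322199 = 29·11110 + 9
31: 322199 = 31·10393 + 16
37: 322199 = 37·8708 + 3
41: 322199 = 41·7858 + 21
43: 322199 = 43·7493

43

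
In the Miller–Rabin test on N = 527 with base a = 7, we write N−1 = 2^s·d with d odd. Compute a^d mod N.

527 − 1 = 526 = 2^1 · 263, so d = 263.
7^1 ≡ 7 (mod 527)
7^2 ≡ 7^2 = 49 ≡ 49 (mod 527)
7^4 ≡ 49^2 = 2401 ≡ 293 (mod 527)
7^8 ≡ 293^2 = 85849 ≡ 475 (mod 527)
7^16 ≡ 475^2 = 225625 ≡ 69 (mod 527)
7^32 ≡ 69^2 = 4761 ≡ 18 (mod 527)
7^64 ≡ 18^2 = 324 ≡ 324 (mod 527)
7^128 ≡ 324^2 = 104976 ≡ 103 (mod 527)
7^256 ≡ 103^2 = 10609 ≡ 69 (mod 527)
263 = 256 + 4 + 2 + 1 in binary powers of 2.
So 7^263 ≡ 69 · 293 · 49 · 7 ≡ 165 (mod 527).
Squaring chain: 165; never reaches −1, so base 7 is a Miller–Rabin witness that 527 is composite.

165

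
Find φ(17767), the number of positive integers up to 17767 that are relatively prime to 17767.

17496

Factor: 17767 = 109 · 163.
φ(17767) = (109−1) · (163−1) = 108 · 162 = 17496.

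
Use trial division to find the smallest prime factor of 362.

362 is even: 2 divides it.

2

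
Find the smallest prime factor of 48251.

48251 is odd.
Digit sum 20, not divisible by 3.
Ends in 1: not divisible by 5.
7: 48251 = 7·6893

7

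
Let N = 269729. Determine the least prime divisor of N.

269729 is odd.
Digit sum 35, not divisible by 3.
Ends in 9: not divisible by 5.
7: 269729 = 7·38532 + 5
11: 269729 = 11·24520 + 9
13: 269729 = 13·20748 + 5
17: 269729 = 17·15866 + 7
19: 269729 = 19·14196 + 5
23: 269729 = 23·11727 + 8
29: 269729 = 29·9301

29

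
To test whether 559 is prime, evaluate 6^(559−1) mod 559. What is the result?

6^1 ≡ 6 (mod 559)
6^2 ≡ 6^2 = 36 ≡ 36 (mod 559)
6^4 ≡ 36^2 = 1296 ≡ 178 (mod 559)
6^8 ≡ 178^2 = 31684 ≡ 380 (mod 559)
6^16 ≡ 380^2 = 144400 ≡ 178 (mod 559)
6^32 ≡ 178^2 = 31684 ≡ 380 (mod 559)
6^64 ≡ 380^2 = 144400 ≡ 178 (mod 559)
6^128 ≡ 178^2 = 31684 ≡ 380 (mod 559)
6^256 ≡ 380^2 = 144400 ≡ 178 (mod 559)
6^512 ≡ 178^2 = 31684 ≡ 380 (mod 559)
558 = 512 + 32 + 8 + 4 + 2 in binary powers of 2.
So 6^558 ≡ 380 · 380 · 380 · 178 · 36 ≡ 259 (mod 559).
Since 259 ≠ 1, base 6 is a Fermat witness: 559 is composite.

259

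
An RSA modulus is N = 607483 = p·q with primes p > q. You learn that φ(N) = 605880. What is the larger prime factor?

φ(n) = (p−1)(q−1) = n − (p+q) + 1, so p + q = 607483 − 605880 + 1 = 1604.
p and q are the roots of t² − 1604t + 607483 = 0.
Discriminant: 1604² − 4·607483 = 2572816 − 2429932 = 142884; √142884 = 378.
q = (1604 − 378)/2 = 613, p = (1604 + 378)/2 = 991.
Check: 613 · 991 = 607483.

991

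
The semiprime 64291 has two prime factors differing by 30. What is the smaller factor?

239

Since p = q + 30, we have 64291 = q(q + 30), so q² + 30q − 64291 = 0.
Discriminant: 30² + 4·64291 = 900 + 257164 = 258064; √258064 = 508.
q = (−30 + 508)/2 = 239, and p = q + 30 = 269.
Check: 239 · 269 = 64291.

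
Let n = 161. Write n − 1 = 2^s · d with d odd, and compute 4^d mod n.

58

161 − 1 = 160 = 2^5 · 5, so d = 5.
4^1 ≡ 4 (mod 161)
4^2 ≡ 4^2 = 16 ≡ 16 (mod 161)
4^4 ≡ 16^2 = 256 ≡ 95 (mod 161)
5 = 4 + 1 in binary powers of 2.
So 4^5 ≡ 95 · 4 ≡ 58 (mod 161).
Squaring chain: 58 → 144 → 128 → 123 → 156; never reaches −1, so base 4 is a Miller–Rabin witness that 161 is composite.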